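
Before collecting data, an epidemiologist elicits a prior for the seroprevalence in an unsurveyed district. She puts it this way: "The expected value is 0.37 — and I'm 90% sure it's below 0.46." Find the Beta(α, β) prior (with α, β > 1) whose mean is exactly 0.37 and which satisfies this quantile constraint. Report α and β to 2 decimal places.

α ≈ 17.81, β ≈ 30.32

With mean 0.37 fixed, write α = 0.37s, β = 0.63s where s = α+β.
Need P(θ < 0.46) = 0.9 under Beta(0.37s, 0.63s). Normal approximation: (q−m)/√(m(1−m)/s) ≈ z_{0.9} = 1.28, so s ≈ 0.37·0.63·(1.28)²/(0.46−0.37)² = 47.3.
At s = 47.3: P(θ<0.46) ≈ 0.898. Adjusting to match 0.9 gives s ≈ 48.12.
So α = 0.37·48.12 ≈ 17.81, β = 0.63·48.12 ≈ 30.32.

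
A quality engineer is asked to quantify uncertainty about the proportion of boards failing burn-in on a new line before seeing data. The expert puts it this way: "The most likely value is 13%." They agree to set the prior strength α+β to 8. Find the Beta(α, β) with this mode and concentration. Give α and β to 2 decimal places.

α = 1.78, β = 6.22

For α,β > 1 the Beta mode is (α−1)/(α+β−2). With α+β = 8, the mode is (α−1)/6.
Set (α−1)/6 = 0.13 → α = 1 + 0.13·6 = 1.78.
β = 8 − α = 6.22.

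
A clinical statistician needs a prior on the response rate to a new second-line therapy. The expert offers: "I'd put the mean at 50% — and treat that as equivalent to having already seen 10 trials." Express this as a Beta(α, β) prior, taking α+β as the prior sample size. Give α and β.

Under the effective-sample-size interpretation, Beta(α, β) has prior mean α/(α+β) and prior sample size α+β.
So α+β = 10 and α/(α+β) = 0.5, giving α = 0.5·10 = 5 and β = 10 − 5 = 5.

α = 5, β = 5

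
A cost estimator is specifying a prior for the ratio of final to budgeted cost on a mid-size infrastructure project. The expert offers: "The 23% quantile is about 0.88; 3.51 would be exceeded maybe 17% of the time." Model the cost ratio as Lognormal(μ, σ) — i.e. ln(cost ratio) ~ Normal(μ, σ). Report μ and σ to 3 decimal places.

μ ≈ 0.476, σ ≈ 0.817

If T ~ Lognormal(μ,σ) then ln T ~ Normal(μ,σ), so the p-quantile of ln T is μ + z_p·σ.
ln(0.88) = -0.1278 and ln(3.51) = 1.256; z_{0.23} = -0.7388, z_{0.83} = 0.9542.
σ = (1.256 − -0.1278)/(0.9542 − (-0.7388)) = 0.817.
μ = -0.1278 − (-0.7388)·0.817 = 0.476.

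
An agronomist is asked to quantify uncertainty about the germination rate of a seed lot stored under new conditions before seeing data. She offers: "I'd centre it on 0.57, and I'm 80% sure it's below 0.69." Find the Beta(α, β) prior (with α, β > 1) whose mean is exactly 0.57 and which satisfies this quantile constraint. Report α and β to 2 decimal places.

With mean 0.57 fixed, write α = 0.57s, β = 0.43s where s = α+β.
Need P(θ < 0.69) = 0.8 under Beta(0.57s, 0.43s). Normal approximation: (q−m)/√(m(1−m)/s) ≈ z_{0.8} = 0.842, so s ≈ 0.57·0.43·(0.842)²/(0.69−0.57)² = 12.1.
At s = 12.1: P(θ<0.69) ≈ 0.797. Adjusting to match 0.8 gives s ≈ 12.35.
So α = 0.57·12.35 ≈ 7.04, β = 0.43·12.35 ≈ 5.31.

α ≈ 7.04, β ≈ 5.31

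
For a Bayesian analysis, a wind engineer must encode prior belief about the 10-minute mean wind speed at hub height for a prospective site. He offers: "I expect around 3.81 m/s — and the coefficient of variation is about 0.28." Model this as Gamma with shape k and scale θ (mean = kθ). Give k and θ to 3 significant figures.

k ≈ 12.8, θ ≈ 0.299

For Gamma(k, scale θ): mean = kθ, variance = kθ², so CV = 1/√k.
CV = 0.28, hence k = 1/CV² = 12.8.
Then θ = mean/k = 3.81/12.8 = 0.299.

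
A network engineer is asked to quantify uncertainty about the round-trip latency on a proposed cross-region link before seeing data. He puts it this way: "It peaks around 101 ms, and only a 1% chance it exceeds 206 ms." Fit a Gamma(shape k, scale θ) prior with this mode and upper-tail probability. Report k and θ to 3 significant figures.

k ≈ 10.6, θ ≈ 10.5

Gamma(k,θ) with k>1 has mode (k−1)θ, so θ = 101/(k−1).
Need P(X < 206) = 0.99 with θ tied to k this way. Start at k = 2, θ = 101: P(X<206) ≈ 0.605.
Too low — raise k to concentrate. Iterating converges to k ≈ 10.6.
Then θ = 101/(10.6−1) ≈ 10.5.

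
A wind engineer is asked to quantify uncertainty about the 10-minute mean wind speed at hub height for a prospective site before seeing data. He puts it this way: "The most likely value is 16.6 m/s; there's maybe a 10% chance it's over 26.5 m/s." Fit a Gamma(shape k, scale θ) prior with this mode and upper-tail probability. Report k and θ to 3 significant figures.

Gamma(k,θ) with k>1 has mode (k−1)θ, so θ = 16.6/(k−1).
Need P(X < 26.5) = 0.9 with θ tied to k this way. Start at k = 2, θ = 16.6: P(X<26.5) ≈ 0.474.
Too low — raise k to concentrate. Iterating converges to k ≈ 9.58.
Then θ = 16.6/(9.58−1) ≈ 1.93.

k ≈ 9.58, θ ≈ 1.93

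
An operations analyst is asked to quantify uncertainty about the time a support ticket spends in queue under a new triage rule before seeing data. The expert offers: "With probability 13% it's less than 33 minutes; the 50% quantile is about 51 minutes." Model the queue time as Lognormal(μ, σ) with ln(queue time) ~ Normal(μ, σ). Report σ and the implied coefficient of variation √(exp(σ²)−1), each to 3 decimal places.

σ ≈ 0.386, CV ≈ 0.401

If T ~ Lognormal(μ,σ) then ln T ~ Normal(μ,σ), so the p-quantile of ln T is μ + z_p·σ.
ln(33) = 3.497 and ln(51) = 3.932; z_{0.13} = -1.126, z_{0.5} = 0.
σ = (3.932 − 3.497)/(0 − (-1.126)) = 0.386.
μ = 3.497 − (-1.126)·0.386 = 3.932.
CV = √(exp(σ²)−1) = √(exp(0.1494)−1) = 0.401.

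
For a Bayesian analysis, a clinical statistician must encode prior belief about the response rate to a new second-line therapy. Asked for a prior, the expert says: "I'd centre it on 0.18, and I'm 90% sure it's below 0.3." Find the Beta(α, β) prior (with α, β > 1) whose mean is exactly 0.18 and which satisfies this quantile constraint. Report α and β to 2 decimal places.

With mean 0.18 fixed, write α = 0.18s, β = 0.82s where s = α+β.
Need P(θ < 0.3) = 0.9 under Beta(0.18s, 0.82s). Normal approximation: (q−m)/√(m(1−m)/s) ≈ z_{0.9} = 1.28, so s ≈ 0.18·0.82·(1.28)²/(0.3−0.18)² = 16.8.
At s = 16.8: P(θ<0.3) ≈ 0.893. Adjusting to match 0.9 gives s ≈ 18.14.
So α = 0.18·18.14 ≈ 3.26, β = 0.82·18.14 ≈ 14.87.

α ≈ 3.26, β ≈ 14.87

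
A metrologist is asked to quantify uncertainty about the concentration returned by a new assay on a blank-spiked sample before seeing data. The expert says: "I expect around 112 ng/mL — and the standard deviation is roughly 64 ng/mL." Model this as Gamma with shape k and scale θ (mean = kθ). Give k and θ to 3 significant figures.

k ≈ 3.06, θ ≈ 36.6

For Gamma(k, scale θ): mean = kθ, variance = kθ², so CV = 1/√k.
CV = SD/mean = 64/112 = 0.5714, hence k = 1/CV² = 3.06.
Then θ = mean/k = 112/3.06 = 36.6.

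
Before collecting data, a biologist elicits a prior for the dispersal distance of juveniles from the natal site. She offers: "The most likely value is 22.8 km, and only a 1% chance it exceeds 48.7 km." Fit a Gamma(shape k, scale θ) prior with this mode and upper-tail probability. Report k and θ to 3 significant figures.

k ≈ 9.42, θ ≈ 2.71

Gamma(k,θ) with k>1 has mode (k−1)θ, so θ = 22.8/(k−1).
Need P(X < 48.7) = 0.99 with θ tied to k this way. Start at k = 2, θ = 22.8: P(X<48.7) ≈ 0.630.
Too low — raise k to concentrate. Iterating converges to k ≈ 9.42.
Then θ = 22.8/(9.42−1) ≈ 2.71.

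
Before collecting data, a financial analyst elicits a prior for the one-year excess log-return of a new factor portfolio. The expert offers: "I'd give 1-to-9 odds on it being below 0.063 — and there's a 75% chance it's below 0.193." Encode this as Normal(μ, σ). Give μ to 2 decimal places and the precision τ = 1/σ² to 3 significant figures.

μ = 0.15, τ = 226

For Normal(μ,σ), the p-quantile is μ + z_p·σ. Here z_{0.1} = -1.282, z_{0.75} = 0.6745.
So 0.063 = μ − 1.282σ and 0.193 = μ + 0.6745σ.
Subtracting: σ = (0.193 − 0.063)/(0.6745 − (-1.282)) = 0.07.
Then μ = 0.063 − (-1.282)·0.07 = 0.15.
Precision τ = 1/σ² = 1/0.06646² = 226.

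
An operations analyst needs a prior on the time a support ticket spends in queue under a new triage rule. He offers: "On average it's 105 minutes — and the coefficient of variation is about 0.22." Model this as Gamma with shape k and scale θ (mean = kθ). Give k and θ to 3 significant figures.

k ≈ 20.7, θ ≈ 5.08

For Gamma(k, scale θ): mean = kθ, variance = kθ², so CV = 1/√k.
CV = 0.22, hence k = 1/CV² = 20.7.
Then θ = mean/k = 105/20.7 = 5.08.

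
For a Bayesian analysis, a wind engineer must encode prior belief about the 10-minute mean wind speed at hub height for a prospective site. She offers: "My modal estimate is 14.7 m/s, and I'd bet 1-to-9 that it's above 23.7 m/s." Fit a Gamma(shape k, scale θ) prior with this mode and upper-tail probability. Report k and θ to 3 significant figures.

Gamma(k,θ) with k>1 has mode (k−1)θ, so θ = 14.7/(k−1).
Need P(X < 23.7) = 0.9 with θ tied to k this way. Start at k = 2, θ = 14.7: P(X<23.7) ≈ 0.479.
Too low — raise k to concentrate. Iterating converges to k ≈ 9.24.
Then θ = 14.7/(9.24−1) ≈ 1.78.

k ≈ 9.24, θ ≈ 1.78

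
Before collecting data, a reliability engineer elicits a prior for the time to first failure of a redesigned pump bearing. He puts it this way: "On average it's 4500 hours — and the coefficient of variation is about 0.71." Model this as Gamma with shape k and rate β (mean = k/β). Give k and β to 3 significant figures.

k ≈ 1.98, β ≈ 0.000441

For Gamma(k, rate β): mean = k/β, variance = k/β², so CV = 1/√k.
CV = 0.71, hence k = 1/CV² = 1.98.
Then β = k/mean = 1.98/4500 = 0.000441.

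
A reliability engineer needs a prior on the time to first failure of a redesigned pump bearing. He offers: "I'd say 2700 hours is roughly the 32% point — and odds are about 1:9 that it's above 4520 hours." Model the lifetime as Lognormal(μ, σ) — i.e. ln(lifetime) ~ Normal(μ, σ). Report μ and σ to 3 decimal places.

μ ≈ 8.039, σ ≈ 0.295

If T ~ Lognormal(μ,σ) then ln T ~ Normal(μ,σ), so the p-quantile of ln T is μ + z_p·σ.
ln(2700) = 7.901 and ln(4520) = 8.416; z_{0.32} = -0.4677, z_{0.9} = 1.282.
σ = (8.416 − 7.901)/(1.282 − (-0.4677)) = 0.295.
μ = 7.901 − (-0.4677)·0.295 = 8.039.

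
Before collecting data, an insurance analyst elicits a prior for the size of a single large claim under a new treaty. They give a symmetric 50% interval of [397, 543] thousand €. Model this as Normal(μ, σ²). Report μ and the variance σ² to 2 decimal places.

μ = 470.00, σ² = 11713.72

A symmetric 50% interval runs μ ± z·σ with z = 0.6745.
Half-width = 73, so σ = 73/0.6745 = 108.230 and σ² = 11713.72.
μ is the interval midpoint, 470.00.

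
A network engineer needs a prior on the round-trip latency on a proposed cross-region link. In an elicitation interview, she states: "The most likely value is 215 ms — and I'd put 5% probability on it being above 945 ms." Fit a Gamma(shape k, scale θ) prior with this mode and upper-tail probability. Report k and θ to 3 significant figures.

Gamma(k,θ) with k>1 has mode (k−1)θ, so θ = 215/(k−1).
Need P(X < 945) = 0.95 with θ tied to k this way. Start at k = 2, θ = 215: P(X<945) ≈ 0.933.
Too low — raise k to concentrate. Iterating converges to k ≈ 2.13.
Then θ = 215/(2.13−1) ≈ 191.

k ≈ 2.13, θ ≈ 191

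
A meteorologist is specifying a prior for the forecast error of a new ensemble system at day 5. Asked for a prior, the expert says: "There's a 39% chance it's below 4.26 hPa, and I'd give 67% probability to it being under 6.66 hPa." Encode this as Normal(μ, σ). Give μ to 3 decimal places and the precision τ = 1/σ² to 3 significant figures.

μ = 5.192, τ = 0.0898

For Normal(μ,σ), the p-quantile is μ + z_p·σ. Here z_{0.39} = -0.2793, z_{0.67} = 0.4399.
So 4.26 = μ − 0.2793σ and 6.66 = μ + 0.4399σ.
Subtracting: σ = (6.66 − 4.26)/(0.4399 − (-0.2793)) = 3.337.
Then μ = 4.26 − (-0.2793)·3.337 = 5.192.
Precision τ = 1/σ² = 1/3.337² = 0.0898.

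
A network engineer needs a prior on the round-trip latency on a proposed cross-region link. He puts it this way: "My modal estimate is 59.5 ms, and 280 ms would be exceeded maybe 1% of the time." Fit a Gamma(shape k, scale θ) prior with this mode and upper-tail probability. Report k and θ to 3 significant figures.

k ≈ 2.66, θ ≈ 35.8

Gamma(k,θ) with k>1 has mode (k−1)θ, so θ = 59.5/(k−1).
Need P(X < 280) = 0.99 with θ tied to k this way. Start at k = 2, θ = 59.5: P(X<280) ≈ 0.948.
Too low — raise k to concentrate. Iterating converges to k ≈ 2.66.
Then θ = 59.5/(2.66−1) ≈ 35.8.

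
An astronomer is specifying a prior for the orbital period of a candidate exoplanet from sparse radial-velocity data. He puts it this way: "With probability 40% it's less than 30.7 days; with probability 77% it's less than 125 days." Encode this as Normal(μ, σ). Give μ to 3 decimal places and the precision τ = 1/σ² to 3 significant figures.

The p-quantile of Normal(μ,σ) is μ + z_p·σ, with z_{0.4} = -0.2533 and z_{0.77} = 0.7388.
Eliminate σ: μ = (z₂·x₁ − z₁·x₂)/(z₂ − z₁) = (0.7388·30.7 − (-0.2533)·125)/0.9922 = 54.779.
Then σ = (x₂ − x₁)/(z₂ − z₁) = (125 − 30.7)/0.9922 = 95.042.
Precision τ = 1/σ² = 1/95.04² = 0.000111.

μ = 54.779, τ = 0.000111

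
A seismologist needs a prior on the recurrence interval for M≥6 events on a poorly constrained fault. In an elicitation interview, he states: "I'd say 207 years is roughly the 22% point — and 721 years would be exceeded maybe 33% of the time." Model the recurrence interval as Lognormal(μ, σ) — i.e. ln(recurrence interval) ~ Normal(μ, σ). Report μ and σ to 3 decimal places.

If T ~ Lognormal(μ,σ) then ln T ~ Normal(μ,σ), so the p-quantile of ln T is μ + z_p·σ.
ln(207) = 5.333 and ln(721) = 6.581; z_{0.22} = -0.7722, z_{0.67} = 0.4399.
σ = (6.581 − 5.333)/(0.4399 − (-0.7722)) = 1.030.
μ = 5.333 − (-0.7722)·1.030 = 6.128.

μ ≈ 6.128, σ ≈ 1.030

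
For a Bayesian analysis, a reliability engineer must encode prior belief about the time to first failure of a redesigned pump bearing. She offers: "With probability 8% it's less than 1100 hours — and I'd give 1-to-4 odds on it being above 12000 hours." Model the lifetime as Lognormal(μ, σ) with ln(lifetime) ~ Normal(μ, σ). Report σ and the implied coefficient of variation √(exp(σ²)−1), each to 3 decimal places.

If T ~ Lognormal(μ,σ) then ln T ~ Normal(μ,σ), so the p-quantile of ln T is μ + z_p·σ.
ln(1100) = 7.003 and ln(12000) = 9.393; z_{0.08} = -1.405, z_{0.8} = 0.8416.
σ = (9.393 − 7.003)/(0.8416 − (-1.405)) = 1.064.
μ = 7.003 − (-1.405)·1.064 = 8.498.
CV = √(exp(σ²)−1) = √(exp(1.1313)−1) = 1.449.

σ ≈ 1.064, CV ≈ 1.449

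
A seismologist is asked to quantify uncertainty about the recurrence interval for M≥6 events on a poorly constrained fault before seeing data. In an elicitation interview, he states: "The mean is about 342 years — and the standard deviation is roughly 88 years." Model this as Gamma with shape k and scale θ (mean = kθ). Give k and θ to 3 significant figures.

k ≈ 15.1, θ ≈ 22.6

For Gamma(k, scale θ): mean = kθ, variance = kθ², so CV = 1/√k.
CV = SD/mean = 88/342 = 0.2573, hence k = 1/CV² = 15.1.
Then θ = mean/k = 342/15.1 = 22.6.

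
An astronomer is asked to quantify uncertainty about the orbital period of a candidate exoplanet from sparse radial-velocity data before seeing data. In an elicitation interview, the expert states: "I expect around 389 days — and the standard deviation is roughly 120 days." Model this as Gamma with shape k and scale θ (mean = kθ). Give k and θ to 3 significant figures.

k ≈ 10.5, θ ≈ 37

For Gamma(k, scale θ): mean = kθ, variance = kθ², so CV = 1/√k.
CV = SD/mean = 120/389 = 0.3085, hence k = 1/CV² = 10.5.
Then θ = mean/k = 389/10.5 = 37.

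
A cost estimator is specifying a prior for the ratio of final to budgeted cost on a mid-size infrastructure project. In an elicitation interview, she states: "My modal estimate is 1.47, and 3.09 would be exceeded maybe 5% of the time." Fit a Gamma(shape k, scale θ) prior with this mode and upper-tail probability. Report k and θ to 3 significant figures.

Gamma(k,θ) with k>1 has mode (k−1)θ, so θ = 1.47/(k−1).
Need P(X < 3.09) = 0.95 with θ tied to k this way. Start at k = 2, θ = 1.47: P(X<3.09) ≈ 0.621.
Too low — raise k to concentrate. Iterating converges to k ≈ 6.
Then θ = 1.47/(6−1) ≈ 0.294.

k ≈ 6, θ ≈ 0.294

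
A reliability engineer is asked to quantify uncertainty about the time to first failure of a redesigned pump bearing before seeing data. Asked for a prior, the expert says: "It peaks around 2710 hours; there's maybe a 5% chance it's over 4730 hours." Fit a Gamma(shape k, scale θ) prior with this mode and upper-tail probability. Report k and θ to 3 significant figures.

Gamma(k,θ) with k>1 has mode (k−1)θ, so θ = 2710/(k−1).
Need P(X < 4730) = 0.95 with θ tied to k this way. Start at k = 2, θ = 2710: P(X<4730) ≈ 0.521.
Too low — raise k to concentrate. Iterating converges to k ≈ 9.99.
Then θ = 2710/(9.99−1) ≈ 301.

k ≈ 9.99, θ ≈ 301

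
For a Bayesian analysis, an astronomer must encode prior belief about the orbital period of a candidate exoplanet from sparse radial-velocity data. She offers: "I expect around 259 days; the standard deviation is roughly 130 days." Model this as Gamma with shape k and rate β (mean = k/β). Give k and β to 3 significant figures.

k ≈ 3.97, β ≈ 0.0153

For Gamma(k, rate β): mean = k/β, variance = k/β², so CV = 1/√k.
CV = SD/mean = 130/259 = 0.5019, hence k = 1/CV² = 3.97.
Then β = k/mean = 3.97/259 = 0.0153.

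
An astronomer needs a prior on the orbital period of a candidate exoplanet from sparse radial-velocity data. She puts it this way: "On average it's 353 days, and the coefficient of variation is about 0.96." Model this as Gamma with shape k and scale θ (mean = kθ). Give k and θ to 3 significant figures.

For Gamma(k, scale θ): mean = kθ, variance = kθ², so CV = 1/√k.
CV = 0.96, hence k = 1/CV² = 1.09.
Then θ = mean/k = 353/1.09 = 325.

k ≈ 1.09, θ ≈ 325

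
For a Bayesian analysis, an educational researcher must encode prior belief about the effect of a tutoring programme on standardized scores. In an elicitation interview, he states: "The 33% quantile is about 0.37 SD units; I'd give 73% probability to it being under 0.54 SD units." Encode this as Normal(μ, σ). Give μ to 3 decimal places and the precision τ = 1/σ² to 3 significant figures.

For Normal(μ,σ), the p-quantile is μ + z_p·σ. Here z_{0.33} = -0.4399, z_{0.73} = 0.6128.
So 0.37 = μ − 0.4399σ and 0.54 = μ + 0.6128σ.
Subtracting: σ = (0.54 − 0.37)/(0.6128 − (-0.4399)) = 0.161.
Then μ = 0.37 − (-0.4399)·0.161 = 0.441.
Precision τ = 1/σ² = 1/0.1615² = 38.3.

μ = 0.441, τ = 38.3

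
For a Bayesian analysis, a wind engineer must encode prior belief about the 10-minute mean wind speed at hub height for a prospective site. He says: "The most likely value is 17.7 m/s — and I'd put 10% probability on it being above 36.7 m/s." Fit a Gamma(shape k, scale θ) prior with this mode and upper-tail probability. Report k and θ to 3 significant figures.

Gamma(k,θ) with k>1 has mode (k−1)θ, so θ = 17.7/(k−1).
Need P(X < 36.7) = 0.9 with θ tied to k this way. Start at k = 2, θ = 17.7: P(X<36.7) ≈ 0.614.
Too low — raise k to concentrate. Iterating converges to k ≈ 4.61.
Then θ = 17.7/(4.61−1) ≈ 4.9.

k ≈ 4.61, θ ≈ 4.9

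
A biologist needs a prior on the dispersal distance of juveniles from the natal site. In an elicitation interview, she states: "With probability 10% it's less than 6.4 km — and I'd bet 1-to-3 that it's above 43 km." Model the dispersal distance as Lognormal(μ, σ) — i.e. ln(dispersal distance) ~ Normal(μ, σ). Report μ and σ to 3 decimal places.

μ ≈ 3.104, σ ≈ 0.974

If T ~ Lognormal(μ,σ) then ln T ~ Normal(μ,σ), so the p-quantile of ln T is μ + z_p·σ.
ln(6.4) = 1.856 and ln(43) = 3.761; z_{0.1} = -1.282, z_{0.75} = 0.6745.
σ = (3.761 − 1.856)/(0.6745 − (-1.282)) = 0.974.
μ = 1.856 − (-1.282)·0.974 = 3.104.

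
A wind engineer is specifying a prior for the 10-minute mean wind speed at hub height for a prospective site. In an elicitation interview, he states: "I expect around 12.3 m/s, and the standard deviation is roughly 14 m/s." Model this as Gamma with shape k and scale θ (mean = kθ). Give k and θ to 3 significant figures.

For Gamma(k, scale θ): mean = kθ, variance = kθ², so CV = 1/√k.
CV = SD/mean = 14/12.3 = 1.138, hence k = 1/CV² = 0.772.
Then θ = mean/k = 12.3/0.772 = 15.9.

k ≈ 0.772, θ ≈ 15.9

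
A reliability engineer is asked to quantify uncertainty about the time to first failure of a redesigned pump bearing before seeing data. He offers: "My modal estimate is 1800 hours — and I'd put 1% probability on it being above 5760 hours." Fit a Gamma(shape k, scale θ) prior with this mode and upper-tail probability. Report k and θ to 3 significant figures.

k ≈ 4.28, θ ≈ 550

Gamma(k,θ) with k>1 has mode (k−1)θ, so θ = 1800/(k−1).
Need P(X < 5760) = 0.99 with θ tied to k this way. Start at k = 2, θ = 1800: P(X<5760) ≈ 0.829.
Too low — raise k to concentrate. Iterating converges to k ≈ 4.28.
Then θ = 1800/(4.28−1) ≈ 550.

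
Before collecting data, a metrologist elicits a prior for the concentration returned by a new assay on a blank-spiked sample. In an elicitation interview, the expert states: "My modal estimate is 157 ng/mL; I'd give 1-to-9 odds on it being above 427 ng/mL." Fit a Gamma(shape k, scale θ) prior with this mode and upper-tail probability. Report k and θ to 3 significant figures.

Gamma(k,θ) with k>1 has mode (k−1)θ, so θ = 157/(k−1).
Need P(X < 427) = 0.9 with θ tied to k this way. Start at k = 2, θ = 157: P(X<427) ≈ 0.755.
Too low — raise k to concentrate. Iterating converges to k ≈ 2.91.
Then θ = 157/(2.91−1) ≈ 82.1.

k ≈ 2.91, θ ≈ 82.1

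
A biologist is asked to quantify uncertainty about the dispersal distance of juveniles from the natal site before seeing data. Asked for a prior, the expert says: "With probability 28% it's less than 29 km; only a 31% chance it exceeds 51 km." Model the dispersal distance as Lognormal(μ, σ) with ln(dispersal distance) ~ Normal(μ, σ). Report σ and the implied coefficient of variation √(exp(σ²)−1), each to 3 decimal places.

σ ≈ 0.523, CV ≈ 0.561

If T ~ Lognormal(μ,σ) then ln T ~ Normal(μ,σ), so the p-quantile of ln T is μ + z_p·σ.
ln(29) = 3.367 and ln(51) = 3.932; z_{0.28} = -0.5828, z_{0.69} = 0.4959.
σ = (3.932 − 3.367)/(0.4959 − (-0.5828)) = 0.523.
μ = 3.367 − (-0.5828)·0.523 = 3.672.
CV = √(exp(σ²)−1) = √(exp(0.2739)−1) = 0.561.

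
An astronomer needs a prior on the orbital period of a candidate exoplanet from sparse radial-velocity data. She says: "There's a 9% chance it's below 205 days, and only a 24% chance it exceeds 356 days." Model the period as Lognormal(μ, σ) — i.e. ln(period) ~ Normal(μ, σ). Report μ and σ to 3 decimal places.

μ ≈ 5.684, σ ≈ 0.270

If T ~ Lognormal(μ,σ) then ln T ~ Normal(μ,σ), so the p-quantile of ln T is μ + z_p·σ.
ln(205) = 5.323 and ln(356) = 5.875; z_{0.09} = -1.341, z_{0.76} = 0.7063.
σ = (5.875 − 5.323)/(0.7063 − (-1.341)) = 0.270.
μ = 5.323 − (-1.341)·0.270 = 5.684.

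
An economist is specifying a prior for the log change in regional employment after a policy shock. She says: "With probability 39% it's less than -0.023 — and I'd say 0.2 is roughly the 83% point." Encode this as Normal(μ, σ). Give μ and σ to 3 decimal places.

The p-quantile of Normal(μ,σ) is μ + z_p·σ, with z_{0.39} = -0.2793 and z_{0.83} = 0.9542.
Eliminate σ: μ = (z₂·x₁ − z₁·x₂)/(z₂ − z₁) = (0.9542·-0.023 − (-0.2793)·0.2)/1.233 = 0.027.
Then σ = (x₂ − x₁)/(z₂ − z₁) = (0.2 − -0.023)/1.233 = 0.181.

μ = 0.027, σ = 0.181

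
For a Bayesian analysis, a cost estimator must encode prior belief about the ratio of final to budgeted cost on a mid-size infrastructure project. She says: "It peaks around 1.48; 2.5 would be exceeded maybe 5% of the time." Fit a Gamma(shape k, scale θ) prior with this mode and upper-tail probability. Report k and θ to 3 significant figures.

k ≈ 11.2, θ ≈ 0.146

Gamma(k,θ) with k>1 has mode (k−1)θ, so θ = 1.48/(k−1).
Need P(X < 2.5) = 0.95 with θ tied to k this way. Start at k = 2, θ = 1.48: P(X<2.5) ≈ 0.503.
Too low — raise k to concentrate. Iterating converges to k ≈ 11.2.
Then θ = 1.48/(11.2−1) ≈ 0.146.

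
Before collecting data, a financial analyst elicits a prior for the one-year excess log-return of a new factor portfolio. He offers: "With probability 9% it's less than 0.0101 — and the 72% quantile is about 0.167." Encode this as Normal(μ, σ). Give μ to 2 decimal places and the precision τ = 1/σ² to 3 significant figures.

μ = 0.12, τ = 150

For Normal(μ,σ), the p-quantile is μ + z_p·σ. Here z_{0.09} = -1.341, z_{0.72} = 0.5828.
So 0.0101 = μ − 1.341σ and 0.167 = μ + 0.5828σ.
Subtracting: σ = (0.167 − 0.0101)/(0.5828 − (-1.341)) = 0.08.
Then μ = 0.0101 − (-1.341)·0.08 = 0.12.
Precision τ = 1/σ² = 1/0.08157² = 150.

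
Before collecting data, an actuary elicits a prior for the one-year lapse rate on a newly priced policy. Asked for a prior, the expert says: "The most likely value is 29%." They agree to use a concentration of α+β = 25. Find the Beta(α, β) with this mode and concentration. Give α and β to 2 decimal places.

For α,β > 1 the Beta mode is (α−1)/(α+β−2). With α+β = 25, the mode is (α−1)/23.
Set (α−1)/23 = 0.29 → α = 1 + 0.29·23 = 7.67.
β = 25 − α = 17.33.

α = 7.67, β = 17.33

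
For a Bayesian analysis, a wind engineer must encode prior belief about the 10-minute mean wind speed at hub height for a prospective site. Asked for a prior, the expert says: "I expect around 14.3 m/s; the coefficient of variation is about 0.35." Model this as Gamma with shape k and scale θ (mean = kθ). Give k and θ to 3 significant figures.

For Gamma(k, scale θ): mean = kθ, variance = kθ², so CV = 1/√k.
CV = 0.35, hence k = 1/CV² = 8.16.
Then θ = mean/k = 14.3/8.16 = 1.75.

k ≈ 8.16, θ ≈ 1.75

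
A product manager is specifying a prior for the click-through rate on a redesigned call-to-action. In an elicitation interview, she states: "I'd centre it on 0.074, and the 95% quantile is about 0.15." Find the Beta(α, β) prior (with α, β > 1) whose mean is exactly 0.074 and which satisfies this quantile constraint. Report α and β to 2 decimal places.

α ≈ 3.06, β ≈ 38.26

With mean 0.074 fixed, write α = 0.074s, β = 0.926s where s = α+β.
Need P(θ < 0.15) = 0.95 under Beta(0.074s, 0.926s). Normal approximation: (q−m)/√(m(1−m)/s) ≈ z_{0.95} = 1.64, so s ≈ 0.074·0.926·(1.64)²/(0.15−0.074)² = 32.1.
At s = 32.1: P(θ<0.15) ≈ 0.932. Adjusting to match 0.95 gives s ≈ 41.32.
So α = 0.074·41.32 ≈ 3.06, β = 0.926·41.32 ≈ 38.26.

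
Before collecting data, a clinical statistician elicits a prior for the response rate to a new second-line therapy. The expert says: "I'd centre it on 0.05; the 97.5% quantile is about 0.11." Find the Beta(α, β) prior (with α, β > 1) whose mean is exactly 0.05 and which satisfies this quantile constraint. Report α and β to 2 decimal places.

α ≈ 3.65, β ≈ 69.43

With mean 0.05 fixed, write α = 0.05s, β = 0.95s where s = α+β.
Need P(θ < 0.11) = 0.975 under Beta(0.05s, 0.95s). Normal approximation: (q−m)/√(m(1−m)/s) ≈ z_{0.975} = 1.96, so s ≈ 0.05·0.95·(1.96)²/(0.11−0.05)² = 50.7.
At s = 50.7: P(θ<0.11) ≈ 0.954. Adjusting to match 0.975 gives s ≈ 73.08.
So α = 0.05·73.08 ≈ 3.65, β = 0.95·73.08 ≈ 69.43.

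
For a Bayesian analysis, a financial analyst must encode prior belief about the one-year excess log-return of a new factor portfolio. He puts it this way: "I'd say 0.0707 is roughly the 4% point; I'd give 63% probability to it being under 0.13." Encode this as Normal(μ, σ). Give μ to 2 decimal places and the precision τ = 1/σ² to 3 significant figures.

The p-quantile of Normal(μ,σ) is μ + z_p·σ, with z_{0.04} = -1.751 and z_{0.63} = 0.3319.
Eliminate σ: μ = (z₂·x₁ − z₁·x₂)/(z₂ − z₁) = (0.3319·0.0707 − (-1.751)·0.13)/2.083 = 0.12.
Then σ = (x₂ − x₁)/(z₂ − z₁) = (0.13 − 0.0707)/2.083 = 0.03.
Precision τ = 1/σ² = 1/0.02847² = 1230.

μ = 0.12, τ = 1230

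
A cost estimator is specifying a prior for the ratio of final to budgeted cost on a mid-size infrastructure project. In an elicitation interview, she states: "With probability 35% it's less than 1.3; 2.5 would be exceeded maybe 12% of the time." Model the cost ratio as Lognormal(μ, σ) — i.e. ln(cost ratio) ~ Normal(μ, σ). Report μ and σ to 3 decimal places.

μ ≈ 0.424, σ ≈ 0.419

If T ~ Lognormal(μ,σ) then ln T ~ Normal(μ,σ), so the p-quantile of ln T is μ + z_p·σ.
ln(1.3) = 0.2624 and ln(2.5) = 0.9163; z_{0.35} = -0.3853, z_{0.88} = 1.175.
σ = (0.9163 − 0.2624)/(1.175 − (-0.3853)) = 0.419.
μ = 0.2624 − (-0.3853)·0.419 = 0.424.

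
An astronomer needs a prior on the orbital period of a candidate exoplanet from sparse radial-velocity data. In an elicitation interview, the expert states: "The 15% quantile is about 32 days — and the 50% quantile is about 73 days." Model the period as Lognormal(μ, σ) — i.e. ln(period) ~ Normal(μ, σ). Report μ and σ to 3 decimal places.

If T ~ Lognormal(μ,σ) then ln T ~ Normal(μ,σ), so the p-quantile of ln T is μ + z_p·σ.
ln(32) = 3.466 and ln(73) = 4.29; z_{0.15} = -1.036, z_{0.5} = 0.
σ = (4.29 − 3.466)/(0 − (-1.036)) = 0.796.
μ = 3.466 − (-1.036)·0.796 = 4.290.

μ ≈ 4.290, σ ≈ 0.796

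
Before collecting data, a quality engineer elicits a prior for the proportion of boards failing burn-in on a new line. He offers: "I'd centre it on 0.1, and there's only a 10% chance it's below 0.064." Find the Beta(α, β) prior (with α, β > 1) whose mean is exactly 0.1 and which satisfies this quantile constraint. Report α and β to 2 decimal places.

α ≈ 10.15, β ≈ 91.31

With mean 0.1 fixed, write α = 0.1s, β = 0.9s where s = α+β.
Need P(θ < 0.064) = 0.1 under Beta(0.1s, 0.9s). Normal approximation: (q−m)/√(m(1−m)/s) ≈ z_{0.1} = -1.28, so s ≈ 0.1·0.9·(-1.28)²/(0.064−0.1)² = 114.1.
At s = 114.1: P(θ<0.064) ≈ 0.085. Adjusting to match 0.1 gives s ≈ 101.46.
So α = 0.1·101.46 ≈ 10.15, β = 0.9·101.46 ≈ 91.31.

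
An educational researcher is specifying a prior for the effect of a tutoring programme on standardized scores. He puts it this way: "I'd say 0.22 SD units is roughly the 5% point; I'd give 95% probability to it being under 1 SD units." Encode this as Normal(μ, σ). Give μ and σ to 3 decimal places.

μ = 0.610, σ = 0.237

The p-quantile of Normal(μ,σ) is μ + z_p·σ, with z_{0.05} = -1.645 and z_{0.95} = 1.645.
Eliminate σ: μ = (z₂·x₁ − z₁·x₂)/(z₂ − z₁) = (1.645·0.22 − (-1.645)·1)/3.29 = 0.610.
Then σ = (x₂ − x₁)/(z₂ − z₁) = (1 − 0.22)/3.29 = 0.237.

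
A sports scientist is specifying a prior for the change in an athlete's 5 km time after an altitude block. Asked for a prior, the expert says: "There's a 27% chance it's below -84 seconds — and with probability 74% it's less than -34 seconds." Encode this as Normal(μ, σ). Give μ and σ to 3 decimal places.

μ = -59.608, σ = 39.804

The p-quantile of Normal(μ,σ) is μ + z_p·σ, with z_{0.27} = -0.6128 and z_{0.74} = 0.6433.
Eliminate σ: μ = (z₂·x₁ − z₁·x₂)/(z₂ − z₁) = (0.6433·-84 − (-0.6128)·-34)/1.256 = -59.608.
Then σ = (x₂ − x₁)/(z₂ − z₁) = (-34 − -84)/1.256 = 39.804.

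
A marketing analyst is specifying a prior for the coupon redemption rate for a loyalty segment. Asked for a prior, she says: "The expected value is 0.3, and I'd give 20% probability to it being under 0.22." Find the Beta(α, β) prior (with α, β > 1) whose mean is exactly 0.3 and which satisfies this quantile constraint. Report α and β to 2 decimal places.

α ≈ 7.20, β ≈ 16.81

With mean 0.3 fixed, write α = 0.3s, β = 0.7s where s = α+β.
Need P(θ < 0.22) = 0.2 under Beta(0.3s, 0.7s). Normal approximation: (q−m)/√(m(1−m)/s) ≈ z_{0.2} = -0.842, so s ≈ 0.3·0.7·(-0.842)²/(0.22−0.3)² = 23.2.
At s = 23.2: P(θ<0.22) ≈ 0.204. Adjusting to match 0.2 gives s ≈ 24.01.
So α = 0.3·24.01 ≈ 7.20, β = 0.7·24.01 ≈ 16.81.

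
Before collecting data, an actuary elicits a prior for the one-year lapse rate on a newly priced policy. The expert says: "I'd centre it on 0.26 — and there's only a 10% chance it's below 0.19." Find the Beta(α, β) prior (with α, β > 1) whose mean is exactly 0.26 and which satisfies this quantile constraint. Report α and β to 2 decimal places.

α ≈ 15.79, β ≈ 44.93

With mean 0.26 fixed, write α = 0.26s, β = 0.74s where s = α+β.
Need P(θ < 0.19) = 0.1 under Beta(0.26s, 0.74s). Normal approximation: (q−m)/√(m(1−m)/s) ≈ z_{0.1} = -1.28, so s ≈ 0.26·0.74·(-1.28)²/(0.19−0.26)² = 64.5.
At s = 64.5: P(θ<0.19) ≈ 0.093. Adjusting to match 0.1 gives s ≈ 60.72.
So α = 0.26·60.72 ≈ 15.79, β = 0.74·60.72 ≈ 44.93.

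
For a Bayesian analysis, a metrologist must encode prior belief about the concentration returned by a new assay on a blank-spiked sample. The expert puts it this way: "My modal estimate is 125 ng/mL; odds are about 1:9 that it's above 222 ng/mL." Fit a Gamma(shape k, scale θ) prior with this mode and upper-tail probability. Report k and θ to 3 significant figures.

k ≈ 6.76, θ ≈ 21.7

Gamma(k,θ) with k>1 has mode (k−1)θ, so θ = 125/(k−1).
Need P(X < 222) = 0.9 with θ tied to k this way. Start at k = 2, θ = 125: P(X<222) ≈ 0.530.
Too low — raise k to concentrate. Iterating converges to k ≈ 6.76.
Then θ = 125/(6.76−1) ≈ 21.7.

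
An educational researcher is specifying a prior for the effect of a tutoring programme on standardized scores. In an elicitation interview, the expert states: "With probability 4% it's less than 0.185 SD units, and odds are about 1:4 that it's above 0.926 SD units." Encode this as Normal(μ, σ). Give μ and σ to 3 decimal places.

μ = 0.685, σ = 0.286

The p-quantile of Normal(μ,σ) is μ + z_p·σ, with z_{0.04} = -1.751 and z_{0.8} = 0.8416.
Eliminate σ: μ = (z₂·x₁ − z₁·x₂)/(z₂ − z₁) = (0.8416·0.185 − (-1.751)·0.926)/2.592 = 0.685.
Then σ = (x₂ − x₁)/(z₂ − z₁) = (0.926 − 0.185)/2.592 = 0.286.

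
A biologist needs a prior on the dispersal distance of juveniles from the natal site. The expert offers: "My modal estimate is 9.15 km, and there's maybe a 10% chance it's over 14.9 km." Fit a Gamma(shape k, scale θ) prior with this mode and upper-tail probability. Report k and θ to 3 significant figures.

Gamma(k,θ) with k>1 has mode (k−1)θ, so θ = 9.15/(k−1).
Need P(X < 14.9) = 0.9 with θ tied to k this way. Start at k = 2, θ = 9.15: P(X<14.9) ≈ 0.484.
Too low — raise k to concentrate. Iterating converges to k ≈ 8.92.
Then θ = 9.15/(8.92−1) ≈ 1.16.

k ≈ 8.92, θ ≈ 1.16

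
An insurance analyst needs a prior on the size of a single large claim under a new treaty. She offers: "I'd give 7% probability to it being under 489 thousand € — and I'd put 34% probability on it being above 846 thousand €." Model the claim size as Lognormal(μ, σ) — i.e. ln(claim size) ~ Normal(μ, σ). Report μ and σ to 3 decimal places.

μ ≈ 6.621, σ ≈ 0.290

If T ~ Lognormal(μ,σ) then ln T ~ Normal(μ,σ), so the p-quantile of ln T is μ + z_p·σ.
ln(489) = 6.192 and ln(846) = 6.741; z_{0.07} = -1.476, z_{0.66} = 0.4125.
σ = (6.741 − 6.192)/(0.4125 − (-1.476)) = 0.290.
μ = 6.192 − (-1.476)·0.290 = 6.621.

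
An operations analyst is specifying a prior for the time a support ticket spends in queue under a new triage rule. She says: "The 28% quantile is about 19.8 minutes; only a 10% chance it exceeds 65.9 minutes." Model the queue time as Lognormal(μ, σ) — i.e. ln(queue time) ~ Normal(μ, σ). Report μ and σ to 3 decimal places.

μ ≈ 3.362, σ ≈ 0.645

If T ~ Lognormal(μ,σ) then ln T ~ Normal(μ,σ), so the p-quantile of ln T is μ + z_p·σ.
ln(19.8) = 2.986 and ln(65.9) = 4.188; z_{0.28} = -0.5828, z_{0.9} = 1.282.
σ = (4.188 − 2.986)/(1.282 − (-0.5828)) = 0.645.
μ = 2.986 − (-0.5828)·0.645 = 3.362.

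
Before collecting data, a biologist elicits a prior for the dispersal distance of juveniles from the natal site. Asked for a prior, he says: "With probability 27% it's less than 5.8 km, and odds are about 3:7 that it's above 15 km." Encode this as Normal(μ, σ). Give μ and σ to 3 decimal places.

μ = 10.758, σ = 8.090

For Normal(μ,σ), the p-quantile is μ + z_p·σ. Here z_{0.27} = -0.6128, z_{0.7} = 0.5244.
So 5.8 = μ − 0.6128σ and 15 = μ + 0.5244σ.
Subtracting: σ = (15 − 5.8)/(0.5244 − (-0.6128)) = 8.090.
Then μ = 5.8 − (-0.6128)·8.090 = 10.758.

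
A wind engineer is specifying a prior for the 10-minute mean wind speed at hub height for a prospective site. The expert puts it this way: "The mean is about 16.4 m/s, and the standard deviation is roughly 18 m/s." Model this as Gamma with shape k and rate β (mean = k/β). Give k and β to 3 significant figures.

k ≈ 0.83, β ≈ 0.0506

For Gamma(k, rate β): mean = k/β, variance = k/β², so CV = 1/√k.
CV = SD/mean = 18/16.4 = 1.098, hence k = 1/CV² = 0.83.
Then β = k/mean = 0.83/16.4 = 0.0506.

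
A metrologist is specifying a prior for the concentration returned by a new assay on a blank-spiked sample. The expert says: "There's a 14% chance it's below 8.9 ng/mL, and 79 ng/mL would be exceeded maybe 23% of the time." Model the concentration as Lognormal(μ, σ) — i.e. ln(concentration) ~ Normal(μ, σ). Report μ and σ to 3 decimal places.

μ ≈ 3.483, σ ≈ 1.200

If T ~ Lognormal(μ,σ) then ln T ~ Normal(μ,σ), so the p-quantile of ln T is μ + z_p·σ.
ln(8.9) = 2.186 and ln(79) = 4.369; z_{0.14} = -1.08, z_{0.77} = 0.7388.
σ = (4.369 − 2.186)/(0.7388 − (-1.08)) = 1.200.
μ = 2.186 − (-1.08)·1.200 = 3.483.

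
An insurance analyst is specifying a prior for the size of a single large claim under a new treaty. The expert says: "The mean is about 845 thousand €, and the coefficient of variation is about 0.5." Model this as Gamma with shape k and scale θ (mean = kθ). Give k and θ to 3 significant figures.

For Gamma(k, scale θ): mean = kθ, variance = kθ², so CV = 1/√k.
CV = 0.5, hence k = 1/CV² = 4.
Then θ = mean/k = 845/4 = 211.

k ≈ 4, θ ≈ 211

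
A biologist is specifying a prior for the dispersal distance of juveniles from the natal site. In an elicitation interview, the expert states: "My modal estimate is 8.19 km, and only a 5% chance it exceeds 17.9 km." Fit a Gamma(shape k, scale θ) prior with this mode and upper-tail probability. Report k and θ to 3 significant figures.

k ≈ 5.5, θ ≈ 1.82

Gamma(k,θ) with k>1 has mode (k−1)θ, so θ = 8.19/(k−1).
Need P(X < 17.9) = 0.95 with θ tied to k this way. Start at k = 2, θ = 8.19: P(X<17.9) ≈ 0.642.
Too low — raise k to concentrate. Iterating converges to k ≈ 5.5.
Then θ = 8.19/(5.5−1) ≈ 1.82.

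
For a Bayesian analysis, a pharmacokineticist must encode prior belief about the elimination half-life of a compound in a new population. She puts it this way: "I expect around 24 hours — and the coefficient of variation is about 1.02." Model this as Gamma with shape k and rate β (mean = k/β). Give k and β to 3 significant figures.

For Gamma(k, rate β): mean = k/β, variance = k/β², so CV = 1/√k.
CV = 1.02, hence k = 1/CV² = 0.961.
Then β = k/mean = 0.961/24 = 0.04.

k ≈ 0.961, β ≈ 0.04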